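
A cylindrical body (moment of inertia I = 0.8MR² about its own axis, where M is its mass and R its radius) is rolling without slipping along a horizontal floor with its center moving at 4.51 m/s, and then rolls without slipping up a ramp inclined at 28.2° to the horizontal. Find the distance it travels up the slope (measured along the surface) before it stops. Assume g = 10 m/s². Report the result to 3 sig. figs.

Here I = 0.8MR², so the shape factor k = I/(MR²) = 0.8.
The rolling condition ω = v/R makes the rotational term ½I(v/R)² = ½kMv², so KE_total = ½(1+k)Mv² = (9/10)Mv².
Setting this equal to Mgh gives the vertical rise h = (1+k)v₀²/(2g) = 1.8×4.51²/(2×10) = 1.831 m.
The distance along the slope is d = h/sinθ = 1.831/sin28.2° ≈ 3.87 m.

d ≈ 3.87 m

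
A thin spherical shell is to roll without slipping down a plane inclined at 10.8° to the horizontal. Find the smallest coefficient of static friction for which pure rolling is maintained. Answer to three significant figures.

μ_min ≈ 0.0763

With I = (2/3)MR², the ratio k = I/(MR²) is 2/3.
Newton's second law down the slope: Mg sinθ − f = Ma. The torque equation fR = Iα (with α = a/R) gives f = kMa.
These give a = g sinθ/(1+k) and the required friction f = kMg sinθ/(1+k).
The normal force is N = Mg cosθ, so μ_min = f/N = k tanθ/(1+k).
μ_min = (2/3) × tan10.8° / 1.667 ≈ 0.0763.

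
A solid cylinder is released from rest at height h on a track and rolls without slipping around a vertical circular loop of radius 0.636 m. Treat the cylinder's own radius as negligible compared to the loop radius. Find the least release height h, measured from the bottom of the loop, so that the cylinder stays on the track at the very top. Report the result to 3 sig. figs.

h_min ≈ 1.75 m

The moment of inertia is (1/2)MR², giving k ≡ I/(MR²) = 0.5.
At the top, contact is just lost when gravity alone supplies the centripetal force: Mg = Mv_top²/r, i.e. v_top² = gr.
With ω = v/R, the kinetic energy at speed v is ½(1+k)Mv² = (3/4)Mv².
Energy conservation from release (height h) to the top (height 2r): Mgh = Mg(2r) + (3/4)M·gr.
Thus h_min = 2r + (1+k)r/2 = r(2 + 1.5/2) = 0.636 × 2.75 ≈ 1.75 m.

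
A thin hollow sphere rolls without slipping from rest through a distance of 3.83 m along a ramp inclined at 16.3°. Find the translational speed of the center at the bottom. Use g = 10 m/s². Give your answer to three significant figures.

v ≈ 3.59 m/s

The moment of inertia is (2/3)MR², giving k ≡ I/(MR²) = 2/3.
The rolling condition ω = v/R makes the rotational term ½I(v/R)² = ½kMv², so KE_total = ½(1+k)Mv² = (5/6)Mv².
The vertical drop is h = L sinθ = 3.83 × sin16.3° = 1.075 m.
Energy conservation: Mgh = (5/6)Mv², so v = √(2gh/(1+k)) = √(2 × 10 × 1.075 / 1.667) ≈ 3.59 m/s.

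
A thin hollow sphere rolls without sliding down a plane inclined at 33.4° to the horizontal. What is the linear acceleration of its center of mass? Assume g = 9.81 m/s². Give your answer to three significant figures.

a ≈ 3.24 m/s²

Here I = (2/3)MR², so the shape factor k = I/(MR²) = 2/3.
Translational: Mg sinθ − f = Ma. Rotational about the CM: fR = Iα = kMRa, so f = kMa.
Eliminating f: Mg sinθ = (1+k)Ma, so a = g sinθ/(1+k) = 9.81 × sin33.4° / 1.667 ≈ 3.24 m/s².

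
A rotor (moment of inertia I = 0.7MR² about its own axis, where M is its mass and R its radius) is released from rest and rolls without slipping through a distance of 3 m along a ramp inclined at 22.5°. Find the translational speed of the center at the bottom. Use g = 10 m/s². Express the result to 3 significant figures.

v ≈ 3.68 m/s

The moment of inertia is 0.7MR², giving k ≡ I/(MR²) = 0.7.
Pure rolling means v = ωR; then KE = ½Mv² + ½I(v/R)² = ½(1+k)Mv² = (17/20)Mv².
The vertical drop is h = L sinθ = 3 × sin22.5° = 1.148 m.
Energy conservation: Mgh = (17/20)Mv², so v = √(2gh/(1+k)) = √(2 × 10 × 1.148 / 1.7) ≈ 3.68 m/s.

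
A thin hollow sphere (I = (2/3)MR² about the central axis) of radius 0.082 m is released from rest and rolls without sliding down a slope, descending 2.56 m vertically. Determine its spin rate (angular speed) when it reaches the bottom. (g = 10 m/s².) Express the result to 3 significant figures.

For this body I = (2/3)MR², i.e. k = I/(MR²) = 2/3.
The rolling condition ω = v/R makes the rotational term ½I(v/R)² = ½kMv², so KE_total = ½(1+k)Mv² = (5/6)Mv².
Energy conservation Mgh = ½(1+k)Mv² gives v = √(2gh/(1+k)) = √(2 × 10 × 2.56 / 1.667) = 5.543 m/s.
Then ω = v/R = 5.543 / 0.082 ≈ 67.6 rad/s.

ω ≈ 67.6 rad/s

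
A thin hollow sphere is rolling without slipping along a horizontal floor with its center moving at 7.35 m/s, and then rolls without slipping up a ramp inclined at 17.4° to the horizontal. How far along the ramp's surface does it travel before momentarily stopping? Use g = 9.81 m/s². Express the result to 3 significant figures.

d ≈ 15.3 m

The moment of inertia is (2/3)MR², giving k ≡ I/(MR²) = 2/3.
The rolling condition ω = v/R makes the rotational term ½I(v/R)² = ½kMv², so KE_total = ½(1+k)Mv² = (5/6)Mv².
Setting this equal to Mgh gives the vertical rise h = (1+k)v₀²/(2g) = 1.667×7.35²/(2×9.81) = 4.589 m.
Along the incline, d = h/sinθ = 4.589/sin17.4° ≈ 15.3 m.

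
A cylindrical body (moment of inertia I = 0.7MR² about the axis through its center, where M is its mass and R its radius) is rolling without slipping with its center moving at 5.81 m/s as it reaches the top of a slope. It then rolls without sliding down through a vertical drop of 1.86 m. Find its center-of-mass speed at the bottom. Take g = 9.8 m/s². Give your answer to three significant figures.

v ≈ 7.43 m/s

Here I = 0.7MR², so the shape factor k = I/(MR²) = 0.7.
Rolling without slipping gives ω = v/R, so the total kinetic energy is ½Mv² + ½Iω² = ½(1+k)Mv² = (17/20)Mv².
Energy conservation: (17/20)Mv₀² + Mgh = (17/20)Mv², so v² = v₀² + 2gh/(1+k).
v = √(5.81² + 2×9.8×1.86/1.7) = √55.2 ≈ 7.43 m/s.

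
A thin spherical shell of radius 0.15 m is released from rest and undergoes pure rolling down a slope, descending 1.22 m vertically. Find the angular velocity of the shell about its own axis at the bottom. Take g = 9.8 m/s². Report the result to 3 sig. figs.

Here I = (2/3)MR², so the shape factor k = I/(MR²) = 2/3.
Rolling without slipping gives ω = v/R, so the total kinetic energy is ½Mv² + ½Iω² = ½(1+k)Mv² = (5/6)Mv².
Energy conservation Mgh = ½(1+k)Mv² gives v = √(2gh/(1+k)) = √(2 × 9.8 × 1.22 / 1.667) = 3.788 m/s.
The angular speed follows from ω = v/R = 3.788/0.15 ≈ 25.3 rad/s.

ω ≈ 25.3 rad/s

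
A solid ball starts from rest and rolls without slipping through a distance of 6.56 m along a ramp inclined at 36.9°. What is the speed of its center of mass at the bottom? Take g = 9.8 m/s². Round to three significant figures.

v ≈ 7.43 m/s

With I = (2/5)MR², the ratio k = I/(MR²) is 0.4.
Pure rolling means v = ωR; then KE = ½Mv² + ½I(v/R)² = ½(1+k)Mv² = (7/10)Mv².
The vertical drop is h = L sinθ = 6.56 × sin36.9° = 3.939 m.
Energy conservation: Mgh = (7/10)Mv², so v = √(2gh/(1+k)) = √(2 × 9.8 × 3.939 / 1.4) ≈ 7.43 m/s.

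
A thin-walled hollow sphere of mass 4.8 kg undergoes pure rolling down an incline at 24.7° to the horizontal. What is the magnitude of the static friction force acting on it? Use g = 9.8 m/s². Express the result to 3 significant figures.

f ≈ 7.86 N

Here I = (2/3)MR², so the shape factor k = I/(MR²) = 2/3.
Newton's second law down the slope: Mg sinθ − f = Ma. The torque equation fR = Iα (with α = a/R) gives f = kMa.
Combining, a = g sinθ/(1+k) and f = kMa = kMg sinθ/(1+k).
f = (2/3) × 4.8 × 9.8 × sin24.7° / 1.667 ≈ 7.86 N.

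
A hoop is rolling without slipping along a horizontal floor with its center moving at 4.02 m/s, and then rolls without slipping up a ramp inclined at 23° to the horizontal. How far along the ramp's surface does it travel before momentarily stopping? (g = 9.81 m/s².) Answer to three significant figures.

d ≈ 4.22 m

Here I = MR², so the shape factor k = I/(MR²) = 1.
Pure rolling means v = ωR; then KE = ½Mv² + ½I(v/R)² = ½(1+k)Mv² = Mv².
Setting this equal to Mgh gives the vertical rise h = (1+k)v₀²/(2g) = 2×4.02²/(2×9.81) = 1.647 m.
The distance along the slope is d = h/sinθ = 1.647/sin23° ≈ 4.22 m.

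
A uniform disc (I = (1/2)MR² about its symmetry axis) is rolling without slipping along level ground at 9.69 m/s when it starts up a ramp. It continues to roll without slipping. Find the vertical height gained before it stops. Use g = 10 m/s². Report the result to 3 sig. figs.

The moment of inertia is (1/2)MR², giving k ≡ I/(MR²) = 0.5.
The rolling condition ω = v/R makes the rotational term ½I(v/R)² = ½kMv², so KE_total = ½(1+k)Mv² = (3/4)Mv².
At the top the kinetic energy is zero, so (3/4)Mv₀² = Mgh.
Thus h = (1+k)v₀²/(2g) = 1.5 × 9.69² / (2 × 10) ≈ 7.04 m.

h ≈ 7.04 m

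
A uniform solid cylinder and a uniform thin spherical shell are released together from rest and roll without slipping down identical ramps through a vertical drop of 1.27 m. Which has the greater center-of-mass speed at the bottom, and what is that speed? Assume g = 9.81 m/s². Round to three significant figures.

the uniform solid cylinder, at v ≈ 4.08 m/s

For rolling without slipping, Mgh = ½(1+k)Mv² where k = I/(MR²), so v = √(2gh/(1+k)).
Uniform solid cylinder: k = 0.5, giving v = √(2×9.81×1.27/1.5) = 4.076 m/s.
Uniform thin spherical shell: k = 2/3, giving v = √(2×9.81×1.27/1.667) = 3.867 m/s.
The smaller k wins: the uniform solid cylinder, at ≈ 4.08 m/s.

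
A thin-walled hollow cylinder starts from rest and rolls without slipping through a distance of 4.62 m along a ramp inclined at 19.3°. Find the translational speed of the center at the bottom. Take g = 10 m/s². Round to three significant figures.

v ≈ 3.91 m/s

With I = MR², the ratio k = I/(MR²) is 1.
The rolling condition ω = v/R makes the rotational term ½I(v/R)² = ½kMv², so KE_total = ½(1+k)Mv² = Mv².
The vertical drop is h = L sinθ = 4.62 × sin19.3° = 1.527 m.
Setting Mgh = Mv² gives v = √(2gh/(1+k)) = √(2·10·1.527/2) ≈ 3.91 m/s.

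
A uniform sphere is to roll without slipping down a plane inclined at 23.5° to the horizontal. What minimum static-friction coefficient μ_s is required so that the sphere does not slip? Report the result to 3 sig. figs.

μ_min ≈ 0.124

For this body I = (2/5)MR², i.e. k = I/(MR²) = 0.4.
Newton's second law down the slope: Mg sinθ − f = Ma. The torque equation fR = Iα (with α = a/R) gives f = kMa.
These give a = g sinθ/(1+k) and the required friction f = kMg sinθ/(1+k).
The normal force is N = Mg cosθ, so μ_min = f/N = k tanθ/(1+k).
μ_min = 0.4 × tan23.5° / 1.4 ≈ 0.124.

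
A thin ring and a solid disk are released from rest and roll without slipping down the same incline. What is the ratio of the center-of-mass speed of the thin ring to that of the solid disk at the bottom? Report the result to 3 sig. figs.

v_ratio ≈ 0.866

Each satisfies Mgh = ½(1+k)Mv² with k = I/(MR²), so v ∝ 1/√(1+k).
For the thin ring k = 1; for the solid disk k = 0.5.
v₁/v₂ = √((1+k₂)/(1+k₁)) = √(1.5/2) ≈ 0.866.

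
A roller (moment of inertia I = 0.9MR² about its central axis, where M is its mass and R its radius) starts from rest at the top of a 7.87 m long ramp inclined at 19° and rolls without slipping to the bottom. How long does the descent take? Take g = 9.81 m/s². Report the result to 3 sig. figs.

t ≈ 3.06 s

For this body I = 0.9MR², i.e. k = I/(MR²) = 0.9.
Translational: Mg sinθ − f = Ma. Rotational about the CM: fR = Iα = kMRa, so f = kMa.
Hence a = g sinθ/(1+k) = 9.81×sin19°/1.9 = 1.681 m/s².
With constant a from rest, t = √(2L/a) = √(2·7.87/1.681) ≈ 3.06 s.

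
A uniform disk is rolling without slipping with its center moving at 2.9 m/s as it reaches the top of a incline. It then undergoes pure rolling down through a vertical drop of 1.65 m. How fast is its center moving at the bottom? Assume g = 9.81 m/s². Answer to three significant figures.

For this body I = (1/2)MR², i.e. k = I/(MR²) = 0.5.
Since it rolls without slipping, ω = v/R and KE = ½Mv² + ½Iω² = ½(1+k)Mv² = (3/4)Mv².
Energy conservation: (3/4)Mv₀² + Mgh = (3/4)Mv², so v² = v₀² + 2gh/(1+k).
v = √(2.9² + 2×9.81×1.65/1.5) = √29.99 ≈ 5.48 m/s.

v ≈ 5.48 m/s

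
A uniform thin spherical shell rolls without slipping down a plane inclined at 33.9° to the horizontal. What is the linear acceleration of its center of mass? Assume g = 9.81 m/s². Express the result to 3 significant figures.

Here I = (2/3)MR², so the shape factor k = I/(MR²) = 2/3.
Newton's second law down the slope: Mg sinθ − f = Ma. The torque equation fR = Iα (with α = a/R) gives f = kMa.
Eliminating f: Mg sinθ = (1+k)Ma, so a = g sinθ/(1+k) = 9.81 × sin33.9° / 1.667 ≈ 3.28 m/s².

a ≈ 3.28 m/s²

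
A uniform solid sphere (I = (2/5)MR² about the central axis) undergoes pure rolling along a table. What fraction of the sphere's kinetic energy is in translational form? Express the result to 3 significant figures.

With I = (2/5)MR², the ratio k = I/(MR²) is 0.4.
Since ω = v/R, the translational part is ½Mv² and the rotational part is ½I(v/R)² = ½kMv²; the total is ½(1+k)Mv².
The translational fraction is therefore 1/(1+k) = 1/1.4 ≈ 0.714.

fraction ≈ 0.714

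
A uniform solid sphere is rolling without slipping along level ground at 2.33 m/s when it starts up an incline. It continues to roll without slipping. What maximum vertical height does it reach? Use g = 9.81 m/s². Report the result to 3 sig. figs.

Here I = (2/5)MR², so the shape factor k = I/(MR²) = 0.4.
The rolling condition ω = v/R makes the rotational term ½I(v/R)² = ½kMv², so KE_total = ½(1+k)Mv² = (7/10)Mv².
At the top the kinetic energy is zero, so (7/10)Mv₀² = Mgh.
Thus h = (1+k)v₀²/(2g) = 1.4 × 2.33² / (2 × 9.81) ≈ 0.387 m.

h ≈ 0.387 m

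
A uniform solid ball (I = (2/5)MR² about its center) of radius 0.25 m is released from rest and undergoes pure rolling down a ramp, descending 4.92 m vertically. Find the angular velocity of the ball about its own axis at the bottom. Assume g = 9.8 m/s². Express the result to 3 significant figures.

The moment of inertia is (2/5)MR², giving k ≡ I/(MR²) = 0.4.
The rolling condition ω = v/R makes the rotational term ½I(v/R)² = ½kMv², so KE_total = ½(1+k)Mv² = (7/10)Mv².
Energy conservation Mgh = ½(1+k)Mv² gives v = √(2gh/(1+k)) = √(2 × 9.8 × 4.92 / 1.4) = 8.299 m/s.
Then ω = v/R = 8.299 / 0.25 ≈ 33.2 rad/s.

ω ≈ 33.2 rad/s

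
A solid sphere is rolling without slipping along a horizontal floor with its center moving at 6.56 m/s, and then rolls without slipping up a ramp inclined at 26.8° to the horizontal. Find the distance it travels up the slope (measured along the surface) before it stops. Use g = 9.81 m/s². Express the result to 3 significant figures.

The moment of inertia is (2/5)MR², giving k ≡ I/(MR²) = 0.4.
Rolling without slipping gives ω = v/R, so the total kinetic energy is ½Mv² + ½Iω² = ½(1+k)Mv² = (7/10)Mv².
Setting this equal to Mgh gives the vertical rise h = (1+k)v₀²/(2g) = 1.4×6.56²/(2×9.81) = 3.071 m.
Along the incline, d = h/sinθ = 3.071/sin26.8° ≈ 6.81 m.

d ≈ 6.81 m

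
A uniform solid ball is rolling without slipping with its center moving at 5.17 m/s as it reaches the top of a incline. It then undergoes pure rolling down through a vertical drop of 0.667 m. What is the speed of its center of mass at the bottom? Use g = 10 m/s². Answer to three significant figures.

v ≈ 6.02 m/s

Here I = (2/5)MR², so the shape factor k = I/(MR²) = 0.4.
Rolling without slipping gives ω = v/R, so the total kinetic energy is ½Mv² + ½Iω² = ½(1+k)Mv² = (7/10)Mv².
Conserving energy between top and bottom: (7/10)Mv² = (7/10)Mv₀² + Mgh, hence v² = v₀² + 2gh/(1+k).
v = √(5.17² + 2×10×0.667/1.4) = √36.26 ≈ 6.02 m/s.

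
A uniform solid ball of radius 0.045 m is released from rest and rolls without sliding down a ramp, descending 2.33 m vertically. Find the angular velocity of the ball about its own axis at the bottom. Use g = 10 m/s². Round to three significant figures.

ω ≈ 128 rad/s

With I = (2/5)MR², the ratio k = I/(MR²) is 0.4.
The rolling condition ω = v/R makes the rotational term ½I(v/R)² = ½kMv², so KE_total = ½(1+k)Mv² = (7/10)Mv².
Energy conservation Mgh = ½(1+k)Mv² gives v = √(2gh/(1+k)) = √(2 × 10 × 2.33 / 1.4) = 5.769 m/s.
Then ω = v/R = 5.769 / 0.045 ≈ 128 rad/s.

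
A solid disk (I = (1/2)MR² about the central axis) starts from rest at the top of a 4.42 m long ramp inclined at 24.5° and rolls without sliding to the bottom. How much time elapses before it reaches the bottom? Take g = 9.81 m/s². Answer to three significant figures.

For this body I = (1/2)MR², i.e. k = I/(MR²) = 0.5.
Translational: Mg sinθ − f = Ma. Rotational about the CM: fR = Iα = kMRa, so f = kMa.
Hence a = g sinθ/(1+k) = 9.81×sin24.5°/1.5 = 2.712 m/s².
Starting from rest, L = ½at², so t = √(2L/a) = √(2×4.42/2.712) ≈ 1.81 s.

t ≈ 1.81 s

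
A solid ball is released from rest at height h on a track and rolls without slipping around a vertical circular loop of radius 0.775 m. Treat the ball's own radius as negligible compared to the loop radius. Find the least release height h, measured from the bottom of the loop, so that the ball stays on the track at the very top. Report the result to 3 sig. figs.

h_min ≈ 2.09 m

For this body I = (2/5)MR², i.e. k = I/(MR²) = 0.4.
At the top, contact is just lost when gravity alone supplies the centripetal force: Mg = Mv_top²/r, i.e. v_top² = gr.
With ω = v/R, the kinetic energy at speed v is ½(1+k)Mv² = (7/10)Mv².
Energy conservation from release (height h) to the top (height 2r): Mgh = Mg(2r) + (7/10)M·gr.
Thus h_min = 2r + (1+k)r/2 = r(2 + 1.4/2) = 0.775 × 2.7 ≈ 2.09 m.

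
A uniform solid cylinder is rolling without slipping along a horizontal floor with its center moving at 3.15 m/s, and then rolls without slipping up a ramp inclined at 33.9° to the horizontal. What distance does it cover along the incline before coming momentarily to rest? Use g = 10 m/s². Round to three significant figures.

Here I = (1/2)MR², so the shape factor k = I/(MR²) = 0.5.
Since it rolls without slipping, ω = v/R and KE = ½Mv² + ½Iω² = ½(1+k)Mv² = (3/4)Mv².
Setting this equal to Mgh gives the vertical rise h = (1+k)v₀²/(2g) = 1.5×3.15²/(2×10) = 0.7442 m.
The distance along the slope is d = h/sinθ = 0.7442/sin33.9° ≈ 1.33 m.

d ≈ 1.33 m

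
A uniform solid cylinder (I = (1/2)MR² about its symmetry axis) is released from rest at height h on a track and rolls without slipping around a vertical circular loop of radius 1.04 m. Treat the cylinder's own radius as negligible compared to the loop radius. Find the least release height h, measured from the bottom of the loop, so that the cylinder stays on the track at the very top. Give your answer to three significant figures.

h_min ≈ 2.86 m

The moment of inertia is (1/2)MR², giving k ≡ I/(MR²) = 0.5.
At the top of the loop, the minimum-contact condition is Mg = Mv_top²/r, so v_top² = gr.
With ω = v/R, the kinetic energy at speed v is ½(1+k)Mv² = (3/4)Mv².
Energy conservation from release (height h) to the top (height 2r): Mgh = Mg(2r) + (3/4)M·gr.
Thus h_min = 2r + (1+k)r/2 = r(2 + 1.5/2) = 1.04 × 2.75 ≈ 2.86 m.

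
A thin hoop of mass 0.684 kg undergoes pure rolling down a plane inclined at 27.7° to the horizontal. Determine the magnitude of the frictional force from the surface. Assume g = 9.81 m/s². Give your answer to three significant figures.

For this body I = MR², i.e. k = I/(MR²) = 1.
Newton's second law down the slope: Mg sinθ − f = Ma. The torque equation fR = Iα (with α = a/R) gives f = kMa.
Combining, a = g sinθ/(1+k) and f = kMa = kMg sinθ/(1+k).
f = 1 × 0.684 × 9.81 × sin27.7° / 2 ≈ 1.56 N.

f ≈ 1.56 N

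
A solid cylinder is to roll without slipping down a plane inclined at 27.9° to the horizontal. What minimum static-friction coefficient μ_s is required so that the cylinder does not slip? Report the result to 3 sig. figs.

For this body I = (1/2)MR², i.e. k = I/(MR²) = 0.5.
Newton's second law down the slope: Mg sinθ − f = Ma. The torque equation fR = Iα (with α = a/R) gives f = kMa.
These give a = g sinθ/(1+k) and the required friction f = kMg sinθ/(1+k).
With N = Mg cosθ, the no-slip condition f ≤ μN gives μ_min = f/N = k tanθ/(1+k).
μ_min = 0.5 × tan27.9° / 1.5 ≈ 0.176.

μ_min ≈ 0.176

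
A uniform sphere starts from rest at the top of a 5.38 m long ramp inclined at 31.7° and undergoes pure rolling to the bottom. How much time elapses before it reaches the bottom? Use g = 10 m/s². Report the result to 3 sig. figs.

t ≈ 1.69 s

The moment of inertia is (2/5)MR², giving k ≡ I/(MR²) = 0.4.
Newton's second law down the slope: Mg sinθ − f = Ma. The torque equation fR = Iα (with α = a/R) gives f = kMa.
Hence a = g sinθ/(1+k) = 10×sin31.7°/1.4 = 3.753 m/s².
With constant a from rest, t = √(2L/a) = √(2·5.38/3.753) ≈ 1.69 s.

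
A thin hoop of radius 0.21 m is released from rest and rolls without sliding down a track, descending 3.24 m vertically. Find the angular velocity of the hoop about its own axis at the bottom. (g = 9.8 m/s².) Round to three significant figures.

With I = MR², the ratio k = I/(MR²) is 1.
The rolling condition ω = v/R makes the rotational term ½I(v/R)² = ½kMv², so KE_total = ½(1+k)Mv² = Mv².
Energy conservation Mgh = ½(1+k)Mv² gives v = √(2gh/(1+k)) = √(2 × 9.8 × 3.24 / 2) = 5.635 m/s.
Then ω = v/R = 5.635 / 0.21 ≈ 26.8 rad/s.

ω ≈ 26.8 rad/s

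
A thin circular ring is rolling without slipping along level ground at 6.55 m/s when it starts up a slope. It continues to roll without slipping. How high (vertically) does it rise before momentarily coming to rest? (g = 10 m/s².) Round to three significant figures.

h ≈ 4.29 m

Here I = MR², so the shape factor k = I/(MR²) = 1.
Rolling without slipping gives ω = v/R, so the total kinetic energy is ½Mv² + ½Iω² = ½(1+k)Mv² = Mv².
At the top the kinetic energy is zero, so Mv₀² = Mgh.
Thus h = (1+k)v₀²/(2g) = 2 × 6.55² / (2 × 10) ≈ 4.29 m.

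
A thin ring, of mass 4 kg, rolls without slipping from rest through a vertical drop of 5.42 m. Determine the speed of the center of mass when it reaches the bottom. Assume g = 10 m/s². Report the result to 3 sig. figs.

v ≈ 7.36 m/s

With I = MR², the ratio k = I/(MR²) is 1.
Since it rolls without slipping, ω = v/R and KE = ½Mv² + ½Iω² = ½(1+k)Mv² = Mv².
Setting Mgh = Mv² gives v = √(2gh/(1+k)) = √(2·10·5.42/2) ≈ 7.36 m/s.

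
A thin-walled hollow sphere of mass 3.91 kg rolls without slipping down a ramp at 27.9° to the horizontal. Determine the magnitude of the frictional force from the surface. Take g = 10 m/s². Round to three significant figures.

The moment of inertia is (2/3)MR², giving k ≡ I/(MR²) = 2/3.
Newton's second law down the slope: Mg sinθ − f = Ma. The torque equation fR = Iα (with α = a/R) gives f = kMa.
Combining, a = g sinθ/(1+k) and f = kMa = kMg sinθ/(1+k).
f = (2/3) × 3.91 × 10 × sin27.9° / 1.667 ≈ 7.32 N.

f ≈ 7.32 N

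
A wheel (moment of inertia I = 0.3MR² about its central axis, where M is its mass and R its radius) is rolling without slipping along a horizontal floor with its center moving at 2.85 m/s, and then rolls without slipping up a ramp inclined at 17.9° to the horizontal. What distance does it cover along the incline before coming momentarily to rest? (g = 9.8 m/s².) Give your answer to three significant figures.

d ≈ 1.75 m

The moment of inertia is 0.3MR², giving k ≡ I/(MR²) = 0.3.
Rolling without slipping gives ω = v/R, so the total kinetic energy is ½Mv² + ½Iω² = ½(1+k)Mv² = (13/20)Mv².
Setting this equal to Mgh gives the vertical rise h = (1+k)v₀²/(2g) = 1.3×2.85²/(2×9.8) = 0.5387 m.
The distance along the slope is d = h/sinθ = 0.5387/sin17.9° ≈ 1.75 m.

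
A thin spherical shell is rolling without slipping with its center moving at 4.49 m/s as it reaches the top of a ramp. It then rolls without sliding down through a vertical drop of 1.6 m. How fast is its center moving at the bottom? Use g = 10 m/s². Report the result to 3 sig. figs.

v ≈ 6.27 m/s

For this body I = (2/3)MR², i.e. k = I/(MR²) = 2/3.
Pure rolling means v = ωR; then KE = ½Mv² + ½I(v/R)² = ½(1+k)Mv² = (5/6)Mv².
Energy conservation: (5/6)Mv₀² + Mgh = (5/6)Mv², so v² = v₀² + 2gh/(1+k).
v = √(4.49² + 2×10×1.6/1.667) = √39.36 ≈ 6.27 m/s.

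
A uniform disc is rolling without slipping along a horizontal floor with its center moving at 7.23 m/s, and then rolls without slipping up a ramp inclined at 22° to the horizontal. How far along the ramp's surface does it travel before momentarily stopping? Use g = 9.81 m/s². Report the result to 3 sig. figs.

For this body I = (1/2)MR², i.e. k = I/(MR²) = 0.5.
Pure rolling means v = ωR; then KE = ½Mv² + ½I(v/R)² = ½(1+k)Mv² = (3/4)Mv².
Setting this equal to Mgh gives the vertical rise h = (1+k)v₀²/(2g) = 1.5×7.23²/(2×9.81) = 3.996 m.
Along the incline, d = h/sinθ = 3.996/sin22° ≈ 10.7 m.

d ≈ 10.7 m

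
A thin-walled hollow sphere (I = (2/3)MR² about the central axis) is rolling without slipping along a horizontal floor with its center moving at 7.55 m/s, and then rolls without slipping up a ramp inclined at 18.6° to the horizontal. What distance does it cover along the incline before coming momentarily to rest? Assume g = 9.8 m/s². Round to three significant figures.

With I = (2/3)MR², the ratio k = I/(MR²) is 2/3.
The rolling condition ω = v/R makes the rotational term ½I(v/R)² = ½kMv², so KE_total = ½(1+k)Mv² = (5/6)Mv².
Setting this equal to Mgh gives the vertical rise h = (1+k)v₀²/(2g) = 1.667×7.55²/(2×9.8) = 4.847 m.
Along the incline, d = h/sinθ = 4.847/sin18.6° ≈ 15.2 m.

d ≈ 15.2 m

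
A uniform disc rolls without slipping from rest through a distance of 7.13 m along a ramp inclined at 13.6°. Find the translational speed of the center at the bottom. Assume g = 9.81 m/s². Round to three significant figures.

With I = (1/2)MR², the ratio k = I/(MR²) is 0.5.
Since it rolls without slipping, ω = v/R and KE = ½Mv² + ½Iω² = ½(1+k)Mv² = (3/4)Mv².
The vertical drop is h = L sinθ = 7.13 × sin13.6° = 1.677 m.
Setting Mgh = (3/4)Mv² gives v = √(2gh/(1+k)) = √(2·9.81·1.677/1.5) ≈ 4.68 m/s.

v ≈ 4.68 m/s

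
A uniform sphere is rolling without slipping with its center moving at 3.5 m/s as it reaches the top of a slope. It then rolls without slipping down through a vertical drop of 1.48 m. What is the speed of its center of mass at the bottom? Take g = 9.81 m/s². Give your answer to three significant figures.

v ≈ 5.74 m/s

For this body I = (2/5)MR², i.e. k = I/(MR²) = 0.4.
Pure rolling means v = ωR; then KE = ½Mv² + ½I(v/R)² = ½(1+k)Mv² = (7/10)Mv².
Energy conservation: (7/10)Mv₀² + Mgh = (7/10)Mv², so v² = v₀² + 2gh/(1+k).
v = √(3.5² + 2×9.81×1.48/1.4) = √32.99 ≈ 5.74 m/s.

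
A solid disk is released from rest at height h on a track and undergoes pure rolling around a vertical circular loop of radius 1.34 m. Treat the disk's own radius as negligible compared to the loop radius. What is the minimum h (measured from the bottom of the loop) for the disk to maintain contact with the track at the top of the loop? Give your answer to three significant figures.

With I = (1/2)MR², the ratio k = I/(MR²) is 0.5.
At the top, contact is just lost when gravity alone supplies the centripetal force: Mg = Mv_top²/r, i.e. v_top² = gr.
With ω = v/R, the kinetic energy at speed v is ½(1+k)Mv² = (3/4)Mv².
Energy conservation from release (height h) to the top (height 2r): Mgh = Mg(2r) + (3/4)M·gr.
Thus h_min = 2r + (1+k)r/2 = r(2 + 1.5/2) = 1.34 × 2.75 ≈ 3.69 m.

h_min ≈ 3.69 m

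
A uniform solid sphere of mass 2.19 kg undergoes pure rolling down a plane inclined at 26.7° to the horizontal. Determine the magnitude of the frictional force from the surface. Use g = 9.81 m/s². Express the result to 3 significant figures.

f ≈ 2.76 N

The moment of inertia is (2/5)MR², giving k ≡ I/(MR²) = 0.4.
Along the incline Mg sinθ − f = Ma, and torque about the center fR = Iα = kMR²(a/R) gives f = kMa.
Combining, a = g sinθ/(1+k) and f = kMa = kMg sinθ/(1+k).
f = 0.4 × 2.19 × 9.81 × sin26.7° / 1.4 ≈ 2.76 N.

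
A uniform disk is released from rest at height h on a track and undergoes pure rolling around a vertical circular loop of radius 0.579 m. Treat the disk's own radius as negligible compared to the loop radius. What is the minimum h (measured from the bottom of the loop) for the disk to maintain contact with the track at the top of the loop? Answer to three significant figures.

Here I = (1/2)MR², so the shape factor k = I/(MR²) = 0.5.
At the top, contact is just lost when gravity alone supplies the centripetal force: Mg = Mv_top²/r, i.e. v_top² = gr.
With ω = v/R, the kinetic energy at speed v is ½(1+k)Mv² = (3/4)Mv².
Energy conservation from release (height h) to the top (height 2r): Mgh = Mg(2r) + (3/4)M·gr.
Thus h_min = 2r + (1+k)r/2 = r(2 + 1.5/2) = 0.579 × 2.75 ≈ 1.59 m.

h_min ≈ 1.59 m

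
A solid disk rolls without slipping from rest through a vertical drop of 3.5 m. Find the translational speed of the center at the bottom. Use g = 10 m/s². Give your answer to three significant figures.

Here I = (1/2)MR², so the shape factor k = I/(MR²) = 0.5.
Since it rolls without slipping, ω = v/R and KE = ½Mv² + ½Iω² = ½(1+k)Mv² = (3/4)Mv².
Setting Mgh = (3/4)Mv² gives v = √(2gh/(1+k)) = √(2·10·3.5/1.5) ≈ 6.83 m/s.

v ≈ 6.83 m/s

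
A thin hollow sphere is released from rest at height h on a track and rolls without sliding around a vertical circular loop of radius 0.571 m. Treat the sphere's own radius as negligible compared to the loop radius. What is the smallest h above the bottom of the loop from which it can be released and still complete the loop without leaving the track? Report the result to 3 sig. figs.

Here I = (2/3)MR², so the shape factor k = I/(MR²) = 2/3.
At the top of the loop, the minimum-contact condition is Mg = Mv_top²/r, so v_top² = gr.
With ω = v/R, the kinetic energy at speed v is ½(1+k)Mv² = (5/6)Mv².
Energy conservation from release (height h) to the top (height 2r): Mgh = Mg(2r) + (5/6)M·gr.
Thus h_min = 2r + (1+k)r/2 = r(2 + 1.667/2) = 0.571 × 2.833 ≈ 1.62 m.

h_min ≈ 1.62 m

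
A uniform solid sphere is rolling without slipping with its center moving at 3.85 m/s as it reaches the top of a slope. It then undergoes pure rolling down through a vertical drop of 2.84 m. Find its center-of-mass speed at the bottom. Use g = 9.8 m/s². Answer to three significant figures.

For this body I = (2/5)MR², i.e. k = I/(MR²) = 0.4.
The rolling condition ω = v/R makes the rotational term ½I(v/R)² = ½kMv², so KE_total = ½(1+k)Mv² = (7/10)Mv².
Conserving energy between top and bottom: (7/10)Mv² = (7/10)Mv₀² + Mgh, hence v² = v₀² + 2gh/(1+k).
v = √(3.85² + 2×9.8×2.84/1.4) = √54.58 ≈ 7.39 m/s.

v ≈ 7.39 m/s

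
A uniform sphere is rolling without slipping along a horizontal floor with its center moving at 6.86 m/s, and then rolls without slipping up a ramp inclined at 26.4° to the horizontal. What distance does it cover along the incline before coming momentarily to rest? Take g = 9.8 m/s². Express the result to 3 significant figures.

d ≈ 7.56 m

For this body I = (2/5)MR², i.e. k = I/(MR²) = 0.4.
Since it rolls without slipping, ω = v/R and KE = ½Mv² + ½Iω² = ½(1+k)Mv² = (7/10)Mv².
Setting this equal to Mgh gives the vertical rise h = (1+k)v₀²/(2g) = 1.4×6.86²/(2×9.8) = 3.361 m.
Along the incline, d = h/sinθ = 3.361/sin26.4° ≈ 7.56 m.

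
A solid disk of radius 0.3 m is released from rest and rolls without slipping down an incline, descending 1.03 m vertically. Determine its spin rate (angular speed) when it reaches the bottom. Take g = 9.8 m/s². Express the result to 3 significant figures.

ω ≈ 12.2 rad/s

Here I = (1/2)MR², so the shape factor k = I/(MR²) = 0.5.
Since it rolls without slipping, ω = v/R and KE = ½Mv² + ½Iω² = ½(1+k)Mv² = (3/4)Mv².
Energy conservation Mgh = ½(1+k)Mv² gives v = √(2gh/(1+k)) = √(2 × 9.8 × 1.03 / 1.5) = 3.669 m/s.
Then ω = v/R = 3.669 / 0.3 ≈ 12.2 rad/s.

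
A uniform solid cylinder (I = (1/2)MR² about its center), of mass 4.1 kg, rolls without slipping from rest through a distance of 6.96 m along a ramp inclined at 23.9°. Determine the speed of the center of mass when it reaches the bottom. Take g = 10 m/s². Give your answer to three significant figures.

v ≈ 6.13 m/s

For this body I = (1/2)MR², i.e. k = I/(MR²) = 0.5.
Rolling without slipping gives ω = v/R, so the total kinetic energy is ½Mv² + ½Iω² = ½(1+k)Mv² = (3/4)Mv².
The vertical drop is h = L sinθ = 6.96 × sin23.9° = 2.82 m.
Setting Mgh = (3/4)Mv² gives v = √(2gh/(1+k)) = √(2·10·2.82/1.5) ≈ 6.13 m/s.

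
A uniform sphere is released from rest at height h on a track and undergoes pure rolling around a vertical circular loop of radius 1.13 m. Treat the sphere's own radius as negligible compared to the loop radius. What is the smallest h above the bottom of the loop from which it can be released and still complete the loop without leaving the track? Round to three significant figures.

h_min ≈ 3.05 m

For this body I = (2/5)MR², i.e. k = I/(MR²) = 0.4.
At the top of the loop, the minimum-contact condition is Mg = Mv_top²/r, so v_top² = gr.
With ω = v/R, the kinetic energy at speed v is ½(1+k)Mv² = (7/10)Mv².
Energy conservation from release (height h) to the top (height 2r): Mgh = Mg(2r) + (7/10)M·gr.
Thus h_min = 2r + (1+k)r/2 = r(2 + 1.4/2) = 1.13 × 2.7 ≈ 3.05 m.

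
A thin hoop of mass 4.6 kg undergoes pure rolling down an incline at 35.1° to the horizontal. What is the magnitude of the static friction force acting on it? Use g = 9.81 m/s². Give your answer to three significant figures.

f ≈ 13.0 N

The moment of inertia is MR², giving k ≡ I/(MR²) = 1.
Newton's second law down the slope: Mg sinθ − f = Ma. The torque equation fR = Iα (with α = a/R) gives f = kMa.
Combining, a = g sinθ/(1+k) and f = kMa = kMg sinθ/(1+k).
f = 1 × 4.6 × 9.81 × sin35.1° / 2 ≈ 13.0 N.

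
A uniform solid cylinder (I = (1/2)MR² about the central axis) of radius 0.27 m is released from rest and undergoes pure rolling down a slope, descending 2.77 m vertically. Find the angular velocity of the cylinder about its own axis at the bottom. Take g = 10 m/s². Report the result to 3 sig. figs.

ω ≈ 22.5 rad/s

Here I = (1/2)MR², so the shape factor k = I/(MR²) = 0.5.
Rolling without slipping gives ω = v/R, so the total kinetic energy is ½Mv² + ½Iω² = ½(1+k)Mv² = (3/4)Mv².
Energy conservation Mgh = ½(1+k)Mv² gives v = √(2gh/(1+k)) = √(2 × 10 × 2.77 / 1.5) = 6.077 m/s.
Then ω = v/R = 6.077 / 0.27 ≈ 22.5 rad/s.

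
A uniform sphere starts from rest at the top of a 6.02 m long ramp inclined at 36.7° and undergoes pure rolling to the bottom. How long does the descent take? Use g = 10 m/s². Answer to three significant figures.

t ≈ 1.68 s

With I = (2/5)MR², the ratio k = I/(MR²) is 0.4.
Along the incline Mg sinθ − f = Ma, and torque about the center fR = Iα = kMR²(a/R) gives f = kMa.
Hence a = g sinθ/(1+k) = 10×sin36.7°/1.4 = 4.269 m/s².
Starting from rest, L = ½at², so t = √(2L/a) = √(2×6.02/4.269) ≈ 1.68 s.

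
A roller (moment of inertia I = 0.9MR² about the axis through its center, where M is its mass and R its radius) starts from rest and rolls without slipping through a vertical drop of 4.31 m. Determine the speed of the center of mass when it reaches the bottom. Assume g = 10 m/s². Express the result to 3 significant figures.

With I = 0.9MR², the ratio k = I/(MR²) is 0.9.
The rolling condition ω = v/R makes the rotational term ½I(v/R)² = ½kMv², so KE_total = ½(1+k)Mv² = (19/20)Mv².
Energy conservation: Mgh = (19/20)Mv², so v = √(2gh/(1+k)) = √(2 × 10 × 4.31 / 1.9) ≈ 6.74 m/s.

v ≈ 6.74 m/s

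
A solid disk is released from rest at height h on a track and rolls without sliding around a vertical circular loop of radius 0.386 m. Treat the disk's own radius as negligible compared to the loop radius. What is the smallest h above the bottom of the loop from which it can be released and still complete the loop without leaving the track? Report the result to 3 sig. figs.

h_min ≈ 1.06 m

With I = (1/2)MR², the ratio k = I/(MR²) is 0.5.
At the top, contact is just lost when gravity alone supplies the centripetal force: Mg = Mv_top²/r, i.e. v_top² = gr.
With ω = v/R, the kinetic energy at speed v is ½(1+k)Mv² = (3/4)Mv².
Energy conservation from release (height h) to the top (height 2r): Mgh = Mg(2r) + (3/4)M·gr.
Thus h_min = 2r + (1+k)r/2 = r(2 + 1.5/2) = 0.386 × 2.75 ≈ 1.06 m.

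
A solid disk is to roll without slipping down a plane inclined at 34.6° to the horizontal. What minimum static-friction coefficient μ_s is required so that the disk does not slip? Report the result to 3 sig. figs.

Here I = (1/2)MR², so the shape factor k = I/(MR²) = 0.5.
Newton's second law down the slope: Mg sinθ − f = Ma. The torque equation fR = Iα (with α = a/R) gives f = kMa.
These give a = g sinθ/(1+k) and the required friction f = kMg sinθ/(1+k).
The normal force is N = Mg cosθ, so μ_min = f/N = k tanθ/(1+k).
μ_min = 0.5 × tan34.6° / 1.5 ≈ 0.230.

μ_min ≈ 0.230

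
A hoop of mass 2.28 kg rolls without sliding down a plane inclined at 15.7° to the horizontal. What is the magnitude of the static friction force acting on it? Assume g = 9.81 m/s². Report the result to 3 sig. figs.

With I = MR², the ratio k = I/(MR²) is 1.
Translational: Mg sinθ − f = Ma. Rotational about the CM: fR = Iα = kMRa, so f = kMa.
Combining, a = g sinθ/(1+k) and f = kMa = kMg sinθ/(1+k).
f = 1 × 2.28 × 9.81 × sin15.7° / 2 ≈ 3.03 N.

f ≈ 3.03 N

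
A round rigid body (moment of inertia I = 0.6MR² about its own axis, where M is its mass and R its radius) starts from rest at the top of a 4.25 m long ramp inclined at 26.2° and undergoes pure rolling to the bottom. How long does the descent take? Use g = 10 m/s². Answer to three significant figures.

t ≈ 1.76 s

For this body I = 0.6MR², i.e. k = I/(MR²) = 0.6.
Newton's second law down the slope: Mg sinθ − f = Ma. The torque equation fR = Iα (with α = a/R) gives f = kMa.
Hence a = g sinθ/(1+k) = 10×sin26.2°/1.6 = 2.759 m/s².
With constant a from rest, t = √(2L/a) = √(2·4.25/2.759) ≈ 1.76 s.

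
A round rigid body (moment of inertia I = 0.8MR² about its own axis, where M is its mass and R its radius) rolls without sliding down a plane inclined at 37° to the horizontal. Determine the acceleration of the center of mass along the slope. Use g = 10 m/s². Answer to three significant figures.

For this body I = 0.8MR², i.e. k = I/(MR²) = 0.8.
Newton's second law down the slope: Mg sinθ − f = Ma. The torque equation fR = Iα (with α = a/R) gives f = kMa.
Eliminating f: Mg sinθ = (1+k)Ma, so a = g sinθ/(1+k) = 10 × sin37° / 1.8 ≈ 3.34 m/s².

a ≈ 3.34 m/s²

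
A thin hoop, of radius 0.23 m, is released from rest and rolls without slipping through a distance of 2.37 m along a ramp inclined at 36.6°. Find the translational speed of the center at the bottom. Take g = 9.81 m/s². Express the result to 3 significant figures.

v ≈ 3.72 m/s

The moment of inertia is MR², giving k ≡ I/(MR²) = 1.
Pure rolling means v = ωR; then KE = ½Mv² + ½I(v/R)² = ½(1+k)Mv² = Mv².
The vertical drop is h = L sinθ = 2.37 × sin36.6° = 1.413 m.
Energy conservation: Mgh = Mv², so v = √(2gh/(1+k)) = √(2 × 9.81 × 1.413 / 2) ≈ 3.72 m/s.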